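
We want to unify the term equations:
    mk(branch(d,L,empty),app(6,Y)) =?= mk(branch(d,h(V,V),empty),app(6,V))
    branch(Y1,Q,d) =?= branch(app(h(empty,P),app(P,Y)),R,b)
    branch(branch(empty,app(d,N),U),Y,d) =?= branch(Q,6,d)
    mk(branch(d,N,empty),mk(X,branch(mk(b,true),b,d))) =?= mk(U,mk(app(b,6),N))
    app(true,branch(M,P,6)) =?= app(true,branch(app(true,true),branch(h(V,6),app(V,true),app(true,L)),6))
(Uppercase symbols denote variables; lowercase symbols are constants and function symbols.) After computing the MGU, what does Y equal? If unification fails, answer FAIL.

FAIL

Decompose mk/2: branch(d,L,empty) =?= branch(d,h(V,V),empty),  app(6,Y) =?= app(6,V).
Decompose branch/3: d =?= d,  L =?= h(V,V),  empty =?= empty.
Delete trivial equation d =?= d.
Bind L := h(V,V); substituting into the one remaining equation that mentions L gives: app(true,branch(M,P,6)) =?= app(true,branch(app(true,true),branch(h(V,6),app(V,true),app(true,h(V,V))),6)).
Delete trivial equation empty =?= empty.
Decompose app/2: 6 =?= 6,  Y =?= V.
Delete trivial equation 6 =?= 6.
Bind Y := V; substituting into the 2 remaining equations that mention Y gives: branch(Y1,Q,d) =?= branch(app(h(empty,P),app(P,V)),R,b),  branch(branch(empty,app(d,N),U),V,d) =?= branch(Q,6,d).
Decompose branch/3: Y1 =?= app(h(empty,P),app(P,V)),  Q =?= R,  d =?= b.
Bind Y1 := app(h(empty,P),app(P,V)); no other remaining equation mentions Y1.
Bind Q := R; substituting into the one remaining equation that mentions Q gives: branch(branch(empty,app(d,N),U),V,d) =?= branch(R,6,d).
Clash: constants d and b differ; no unifier exists.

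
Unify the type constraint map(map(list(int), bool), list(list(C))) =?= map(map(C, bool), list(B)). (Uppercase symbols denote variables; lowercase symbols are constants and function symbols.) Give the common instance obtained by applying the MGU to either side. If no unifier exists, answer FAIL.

Decompose map/2: map(list(int), bool) =?= map(C, bool),  list(list(C)) =?= list(B).
Decompose map/2: list(int) =?= C,  bool =?= bool.
Bind C := list(int); substituting into the one remaining equation that mentions C gives: list(list(list(int))) =?= list(B).
Delete trivial equation bool =?= bool.
Decompose list/1: list(list(int)) =?= B.
Bind B := list(list(int)).
Applying the MGU to either side gives map(map(list(int), bool), list(list(list(int)))).

map(map(list(int), bool), list(list(list(int))))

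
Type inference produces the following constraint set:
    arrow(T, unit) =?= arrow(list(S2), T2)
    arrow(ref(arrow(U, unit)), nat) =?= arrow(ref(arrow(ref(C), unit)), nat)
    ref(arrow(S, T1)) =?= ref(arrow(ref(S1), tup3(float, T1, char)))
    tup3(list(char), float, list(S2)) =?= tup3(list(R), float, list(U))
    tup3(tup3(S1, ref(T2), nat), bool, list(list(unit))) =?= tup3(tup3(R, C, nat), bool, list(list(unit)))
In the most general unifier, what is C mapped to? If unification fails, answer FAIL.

FAIL

Decompose arrow/2: T =?= list(S2),  unit =?= T2.
Bind T := list(S2); no other remaining equation mentions T.
Bind T2 := unit; substituting into the one remaining equation that mentions T2 gives: tup3(tup3(S1, ref(unit), nat), bool, list(list(unit))) =?= tup3(tup3(R, C, nat), bool, list(list(unit))).
Decompose arrow/2: ref(arrow(U, unit)) =?= ref(arrow(ref(C), unit)),  nat =?= nat.
Decompose ref/1: arrow(U, unit) =?= arrow(ref(C), unit).
Decompose arrow/2: U =?= ref(C),  unit =?= unit.
Bind U := ref(C); substituting into the one remaining equation that mentions U gives: tup3(list(char), float, list(S2)) =?= tup3(list(R), float, list(ref(C))).
Delete trivial equation unit =?= unit.
Delete trivial equation nat =?= nat.
Decompose ref/1: arrow(S, T1) =?= arrow(ref(S1), tup3(float, T1, char)).
Decompose arrow/2: S =?= ref(S1),  T1 =?= tup3(float, T1, char).
Bind S := ref(S1); no other remaining equation mentions S.
Occurs check fails: T1 occurs in tup3(float, T1, char); the equation T1 =?= tup3(float, T1, char) has no finite solution.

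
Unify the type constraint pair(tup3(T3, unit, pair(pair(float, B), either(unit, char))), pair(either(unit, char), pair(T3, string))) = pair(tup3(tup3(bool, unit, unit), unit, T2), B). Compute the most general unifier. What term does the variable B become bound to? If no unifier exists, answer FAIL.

pair(either(unit, char), pair(tup3(bool, unit, unit), string))

Decompose pair/2: tup3(T3, unit, pair(pair(float, B), either(unit, char))) = tup3(tup3(bool, unit, unit), unit, T2),  pair(either(unit, char), pair(T3, string)) = B.
Decompose tup3/3: T3 = tup3(bool, unit, unit),  unit = unit,  pair(pair(float, B), either(unit, char)) = T2.
Bind T3 := tup3(bool, unit, unit); substituting into the one remaining equation that mentions T3 gives: pair(either(unit, char), pair(tup3(bool, unit, unit), string)) = B.
Delete trivial equation unit = unit.
Bind T2 := pair(pair(float, B), either(unit, char)); no other remaining equation mentions T2.
Bind B := pair(either(unit, char), pair(tup3(bool, unit, unit), string)). Substituting into the earlier binding gives T2 := pair(pair(float, pair(either(unit, char), pair(tup3(bool, unit, unit), string))), either(unit, char)).
MGU = { T3 := tup3(bool, unit, unit), T2 := pair(pair(float, pair(either(unit, char), pair(tup3(bool, unit, unit), string))), either(unit, char)), B := pair(either(unit, char), pair(tup3(bool, unit, unit), string)) }, so B := pair(either(unit, char), pair(tup3(bool, unit, unit), string)).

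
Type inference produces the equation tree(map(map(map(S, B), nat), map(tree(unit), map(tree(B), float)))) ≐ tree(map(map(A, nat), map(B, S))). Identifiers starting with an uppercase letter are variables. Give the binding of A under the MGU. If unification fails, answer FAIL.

Decompose tree/1: map(map(map(S, B), nat), map(tree(unit), map(tree(B), float))) ≐ map(map(A, nat), map(B, S)).
Decompose map/2: map(map(S, B), nat) ≐ map(A, nat),  map(tree(unit), map(tree(B), float)) ≐ map(B, S).
Decompose map/2: map(S, B) ≐ A,  nat ≐ nat.
Bind A := map(S, B); no other remaining equation mentions A.
Delete trivial equation nat ≐ nat.
Decompose map/2: tree(unit) ≐ B,  map(tree(B), float) ≐ S.
Bind B := tree(unit); substituting into the remaining equation gives: map(tree(tree(unit)), float) ≐ S. Substituting into the earlier binding gives A := map(S, tree(unit)).
Bind S := map(tree(tree(unit)), float). Substituting into the earlier binding gives A := map(map(tree(tree(unit)), float), tree(unit)).
MGU = { A -> map(map(tree(tree(unit)), float), tree(unit)), B -> tree(unit), S -> map(tree(tree(unit)), float) }, so A -> map(map(tree(tree(unit)), float), tree(unit)).

map(map(tree(tree(unit)), float), tree(unit))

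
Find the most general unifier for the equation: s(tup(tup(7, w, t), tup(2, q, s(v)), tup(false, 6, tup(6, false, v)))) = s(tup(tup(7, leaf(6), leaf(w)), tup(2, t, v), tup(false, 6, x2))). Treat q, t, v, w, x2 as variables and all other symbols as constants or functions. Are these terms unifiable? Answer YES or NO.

Decompose s/1: tup(tup(7, w, t), tup(2, q, s(v)), tup(false, 6, tup(6, false, v))) = tup(tup(7, leaf(6), leaf(w)), tup(2, t, v), tup(false, 6, x2)).
Decompose tup/3: tup(7, w, t) = tup(7, leaf(6), leaf(w)),  tup(2, q, s(v)) = tup(2, t, v),  tup(false, 6, tup(6, false, v)) = tup(false, 6, x2).
Decompose tup/3: 7 = 7,  w = leaf(6),  t = leaf(w).
Delete trivial equation 7 = 7.
Bind w := leaf(6); substituting into the one remaining equation that mentions w gives: t = leaf(leaf(6)).
Bind t := leaf(leaf(6)); substituting into the one remaining equation that mentions t gives: tup(2, q, s(v)) = tup(2, leaf(leaf(6)), v).
Decompose tup/3: 2 = 2,  q = leaf(leaf(6)),  s(v) = v.
Delete trivial equation 2 = 2.
Bind q := leaf(leaf(6)); no other remaining equation mentions q.
Occurs check fails: v occurs in s(v); the equation v = s(v) has no finite solution.

NO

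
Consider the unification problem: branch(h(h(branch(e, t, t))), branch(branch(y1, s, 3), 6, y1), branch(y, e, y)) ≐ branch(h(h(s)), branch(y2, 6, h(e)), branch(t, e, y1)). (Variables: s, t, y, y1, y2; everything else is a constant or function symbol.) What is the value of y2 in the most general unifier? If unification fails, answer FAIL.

branch(h(e), branch(e, h(e), h(e)), 3)

Decompose branch/3: h(h(branch(e, t, t))) ≐ h(h(s)),  branch(branch(y1, s, 3), 6, y1) ≐ branch(y2, 6, h(e)),  branch(y, e, y) ≐ branch(t, e, y1).
Decompose h/1: h(branch(e, t, t)) ≐ h(s).
Decompose h/1: branch(e, t, t) ≐ s.
Bind s := branch(e, t, t); substituting into the one remaining equation that mentions s gives: branch(branch(y1, branch(e, t, t), 3), 6, y1) ≐ branch(y2, 6, h(e)).
Decompose branch/3: branch(y1, branch(e, t, t), 3) ≐ y2,  6 ≐ 6,  y1 ≐ h(e).
Bind y2 := branch(y1, branch(e, t, t), 3); no other remaining equation mentions y2.
Delete trivial equation 6 ≐ 6.
Bind y1 := h(e); substituting into the remaining equation gives: branch(y, e, y) ≐ branch(t, e, h(e)). Substituting into the earlier binding gives y2 := branch(h(e), branch(e, t, t), 3).
Decompose branch/3: y ≐ t,  e ≐ e,  y ≐ h(e).
Bind y := t; substituting into the one remaining equation that mentions y gives: t ≐ h(e).
Delete trivial equation e ≐ e.
Bind t := h(e). Substituting into the earlier bindings gives s := branch(e, h(e), h(e)), y2 := branch(h(e), branch(e, h(e), h(e)), 3), y := h(e).
MGU = { s -> branch(e, h(e), h(e)), y2 -> branch(h(e), branch(e, h(e), h(e)), 3), y1 -> h(e), y -> h(e), t -> h(e) }, so y2 -> branch(h(e), branch(e, h(e), h(e)), 3).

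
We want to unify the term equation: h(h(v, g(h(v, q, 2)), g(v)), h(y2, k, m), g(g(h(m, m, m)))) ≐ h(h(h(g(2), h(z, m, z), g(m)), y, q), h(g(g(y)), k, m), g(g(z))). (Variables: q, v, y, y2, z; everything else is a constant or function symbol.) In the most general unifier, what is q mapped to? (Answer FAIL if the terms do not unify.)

Decompose h/3: h(v, g(h(v, q, 2)), g(v)) ≐ h(h(g(2), h(z, m, z), g(m)), y, q),  h(y2, k, m) ≐ h(g(g(y)), k, m),  g(g(h(m, m, m))) ≐ g(g(z)).
Decompose h/3: v ≐ h(g(2), h(z, m, z), g(m)),  g(h(v, q, 2)) ≐ y,  g(v) ≐ q.
Bind v := h(g(2), h(z, m, z), g(m)); substituting into the 2 remaining equations that mention v gives: g(h(h(g(2), h(z, m, z), g(m)), q, 2)) ≐ y,  g(h(g(2), h(z, m, z), g(m))) ≐ q.
Bind y := g(h(h(g(2), h(z, m, z), g(m)), q, 2)); substituting into the one remaining equation that mentions y gives: h(y2, k, m) ≐ h(g(g(g(h(h(g(2), h(z, m, z), g(m)), q, 2)))), k, m).
Bind q := g(h(g(2), h(z, m, z), g(m))); substituting into the one remaining equation that mentions q gives: h(y2, k, m) ≐ h(g(g(g(h(h(g(2), h(z, m, z), g(m)), g(h(g(2), h(z, m, z), g(m))), 2)))), k, m). Substituting into the earlier binding gives y := g(h(h(g(2), h(z, m, z), g(m)), g(h(g(2), h(z, m, z), g(m))), 2)).
Decompose h/3: y2 ≐ g(g(g(h(h(g(2), h(z, m, z), g(m)), g(h(g(2), h(z, m, z), g(m))), 2)))),  k ≐ k,  m ≐ m.
Bind y2 := g(g(g(h(h(g(2), h(z, m, z), g(m)), g(h(g(2), h(z, m, z), g(m))), 2)))); no other remaining equation mentions y2.
Delete trivial equation k ≐ k.
Delete trivial equation m ≐ m.
Decompose g/1: g(h(m, m, m)) ≐ g(z).
Decompose g/1: h(m, m, m) ≐ z.
Bind z := h(m, m, m). Substituting into the earlier bindings gives v := h(g(2), h(h(m, m, m), m, h(m, m, m)), g(m)), y := g(h(h(g(2), h(h(m, m, m), m, h(m, m, m)), g(m)), g(h(g(2), h(h(m, m, m), m, h(m, m, m)), g(m))), 2)), q := g(h(g(2), h(h(m, m, m), m, h(m, m, m)), g(m))), y2 := g(g(g(h(h(g(2), h(h(m, m, m), m, h(m, m, m)), g(m)), g(h(g(2), h(h(m, m, m), m, h(m, m, m)), g(m))), 2)))).
MGU = { v := h(g(2), h(h(m, m, m), m, h(m, m, m)), g(m)), y := g(h(h(g(2), h(h(m, m, m), m, h(m, m, m)), g(m)), g(h(g(2), h(h(m, m, m), m, h(m, m, m)), g(m))), 2)), q := g(h(g(2), h(h(m, m, m), m, h(m, m, m)), g(m))), y2 := g(g(g(h(h(g(2), h(h(m, m, m), m, h(m, m, m)), g(m)), g(h(g(2), h(h(m, m, m), m, h(m, m, m)), g(m))), 2)))), z := h(m, m, m) }, so q := g(h(g(2), h(h(m, m, m), m, h(m, m, m)), g(m))).

g(h(g(2), h(h(m, m, m), m, h(m, m, m)), g(m)))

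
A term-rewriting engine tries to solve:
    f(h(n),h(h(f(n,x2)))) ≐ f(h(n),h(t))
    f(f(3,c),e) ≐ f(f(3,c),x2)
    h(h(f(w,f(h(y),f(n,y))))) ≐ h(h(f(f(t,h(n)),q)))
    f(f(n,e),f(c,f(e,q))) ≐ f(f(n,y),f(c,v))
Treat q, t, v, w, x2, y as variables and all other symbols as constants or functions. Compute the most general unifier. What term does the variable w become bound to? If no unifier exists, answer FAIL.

f(h(f(n,e)),h(n))

Decompose f/2: h(n) ≐ h(n),  h(h(f(n,x2))) ≐ h(t).
Delete trivial equation h(n) ≐ h(n).
Decompose h/1: h(f(n,x2)) ≐ t.
Bind t := h(f(n,x2)); substituting into the one remaining equation that mentions t gives: h(h(f(w,f(h(y),f(n,y))))) ≐ h(h(f(f(h(f(n,x2)),h(n)),q))).
Decompose f/2: f(3,c) ≐ f(3,c),  e ≐ x2.
Delete trivial equation f(3,c) ≐ f(3,c).
Bind x2 := e; substituting into the one remaining equation that mentions x2 gives: h(h(f(w,f(h(y),f(n,y))))) ≐ h(h(f(f(h(f(n,e)),h(n)),q))). Substituting into the earlier binding gives t := h(f(n,e)).
Decompose h/1: h(f(w,f(h(y),f(n,y)))) ≐ h(f(f(h(f(n,e)),h(n)),q)).
Decompose h/1: f(w,f(h(y),f(n,y))) ≐ f(f(h(f(n,e)),h(n)),q).
Decompose f/2: w ≐ f(h(f(n,e)),h(n)),  f(h(y),f(n,y)) ≐ q.
Bind w := f(h(f(n,e)),h(n)); no other remaining equation mentions w.
Bind q := f(h(y),f(n,y)); substituting into the remaining equation gives: f(f(n,e),f(c,f(e,f(h(y),f(n,y))))) ≐ f(f(n,y),f(c,v)).
Decompose f/2: f(n,e) ≐ f(n,y),  f(c,f(e,f(h(y),f(n,y)))) ≐ f(c,v).
Decompose f/2: n ≐ n,  e ≐ y.
Delete trivial equation n ≐ n.
Bind y := e; substituting into the remaining equation gives: f(c,f(e,f(h(e),f(n,e)))) ≐ f(c,v). Substituting into the earlier binding gives q := f(h(e),f(n,e)).
Decompose f/2: c ≐ c,  f(e,f(h(e),f(n,e))) ≐ v.
Delete trivial equation c ≐ c.
Bind v := f(e,f(h(e),f(n,e))).
MGU = { t := h(f(n,e)), x2 := e, w := f(h(f(n,e)),h(n)), q := f(h(e),f(n,e)), y := e, v := f(e,f(h(e),f(n,e))) }, so w := f(h(f(n,e)),h(n)).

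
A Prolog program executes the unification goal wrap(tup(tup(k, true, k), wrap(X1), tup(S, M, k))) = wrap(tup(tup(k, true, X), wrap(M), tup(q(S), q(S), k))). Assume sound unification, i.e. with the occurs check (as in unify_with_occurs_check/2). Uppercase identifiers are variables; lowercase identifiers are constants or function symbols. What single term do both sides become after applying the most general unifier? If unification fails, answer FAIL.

FAIL

Decompose wrap/1: tup(tup(k, true, k), wrap(X1), tup(S, M, k)) = tup(tup(k, true, X), wrap(M), tup(q(S), q(S), k)).
Decompose tup/3: tup(k, true, k) = tup(k, true, X),  wrap(X1) = wrap(M),  tup(S, M, k) = tup(q(S), q(S), k).
Decompose tup/3: k = k,  true = true,  k = X.
Delete trivial equation k = k.
Delete trivial equation true = true.
Bind X := k; no other remaining equation mentions X.
Decompose wrap/1: X1 = M.
Bind X1 := M; no other remaining equation mentions X1.
Decompose tup/3: S = q(S),  M = q(S),  k = k.
Occurs check fails: S occurs in q(S); the equation S = q(S) has no finite solution.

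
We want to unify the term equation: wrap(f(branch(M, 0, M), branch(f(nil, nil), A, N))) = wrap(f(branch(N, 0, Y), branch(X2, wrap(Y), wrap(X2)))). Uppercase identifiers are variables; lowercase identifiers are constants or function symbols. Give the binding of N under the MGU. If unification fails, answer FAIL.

wrap(f(nil, nil))

Decompose wrap/1: f(branch(M, 0, M), branch(f(nil, nil), A, N)) = f(branch(N, 0, Y), branch(X2, wrap(Y), wrap(X2))).
Decompose f/2: branch(M, 0, M) = branch(N, 0, Y),  branch(f(nil, nil), A, N) = branch(X2, wrap(Y), wrap(X2)).
Decompose branch/3: M = N,  0 = 0,  M = Y.
Bind M := N; substituting into the one remaining equation that mentions M gives: N = Y.
Delete trivial equation 0 = 0.
Bind N := Y; substituting into the remaining equation gives: branch(f(nil, nil), A, Y) = branch(X2, wrap(Y), wrap(X2)). Substituting into the earlier binding gives M := Y.
Decompose branch/3: f(nil, nil) = X2,  A = wrap(Y),  Y = wrap(X2).
Bind X2 := f(nil, nil); substituting into the one remaining equation that mentions X2 gives: Y = wrap(f(nil, nil)).
Bind A := wrap(Y); no other remaining equation mentions A.
Bind Y := wrap(f(nil, nil)). Substituting into the earlier bindings gives M := wrap(f(nil, nil)), N := wrap(f(nil, nil)), A := wrap(wrap(f(nil, nil))).
MGU = { M -> wrap(f(nil, nil)), N -> wrap(f(nil, nil)), X2 -> f(nil, nil), A -> wrap(wrap(f(nil, nil))), Y -> wrap(f(nil, nil)) }, so N -> wrap(f(nil, nil)).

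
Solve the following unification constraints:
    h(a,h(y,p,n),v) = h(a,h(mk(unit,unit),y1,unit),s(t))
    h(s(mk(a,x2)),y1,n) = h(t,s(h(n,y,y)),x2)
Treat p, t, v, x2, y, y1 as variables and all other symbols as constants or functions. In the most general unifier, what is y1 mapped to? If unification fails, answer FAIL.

Decompose h/3: a = a,  h(y,p,n) = h(mk(unit,unit),y1,unit),  v = s(t).
Delete trivial equation a = a.
Decompose h/3: y = mk(unit,unit),  p = y1,  n = unit.
Bind y := mk(unit,unit); substituting into the one remaining equation that mentions y gives: h(s(mk(a,x2)),y1,n) = h(t,s(h(n,mk(unit,unit),mk(unit,unit))),x2).
Bind p := y1; no other remaining equation mentions p.
Clash: constants n and unit differ; no unifier exists.

FAIL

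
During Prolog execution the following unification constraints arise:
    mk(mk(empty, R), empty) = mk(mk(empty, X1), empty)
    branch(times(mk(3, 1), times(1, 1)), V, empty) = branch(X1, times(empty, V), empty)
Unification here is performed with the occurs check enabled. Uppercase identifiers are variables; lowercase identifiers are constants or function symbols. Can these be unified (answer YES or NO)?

NO

Decompose mk/2: mk(empty, R) = mk(empty, X1),  empty = empty.
Decompose mk/2: empty = empty,  R = X1.
Delete trivial equation empty = empty.
Bind R := X1; no other remaining equation mentions R.
Delete trivial equation empty = empty.
Decompose branch/3: times(mk(3, 1), times(1, 1)) = X1,  V = times(empty, V),  empty = empty.
Bind X1 := times(mk(3, 1), times(1, 1)); no other remaining equation mentions X1. Substituting into the earlier binding gives R := times(mk(3, 1), times(1, 1)).
Occurs check fails: V occurs in times(empty, V); the equation V = times(empty, V) has no finite solution.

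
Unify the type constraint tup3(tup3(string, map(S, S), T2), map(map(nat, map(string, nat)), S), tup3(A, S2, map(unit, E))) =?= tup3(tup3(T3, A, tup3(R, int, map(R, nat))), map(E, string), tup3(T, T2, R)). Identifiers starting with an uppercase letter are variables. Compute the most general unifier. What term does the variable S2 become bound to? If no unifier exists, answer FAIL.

tup3(map(unit, map(nat, map(string, nat))), int, map(map(unit, map(nat, map(string, nat))), nat))

Decompose tup3/3: tup3(string, map(S, S), T2) =?= tup3(T3, A, tup3(R, int, map(R, nat))),  map(map(nat, map(string, nat)), S) =?= map(E, string),  tup3(A, S2, map(unit, E)) =?= tup3(T, T2, R).
Decompose tup3/3: string =?= T3,  map(S, S) =?= A,  T2 =?= tup3(R, int, map(R, nat)).
Bind T3 := string; no other remaining equation mentions T3.
Bind A := map(S, S); substituting into the one remaining equation that mentions A gives: tup3(map(S, S), S2, map(unit, E)) =?= tup3(T, T2, R).
Bind T2 := tup3(R, int, map(R, nat)); substituting into the one remaining equation that mentions T2 gives: tup3(map(S, S), S2, map(unit, E)) =?= tup3(T, tup3(R, int, map(R, nat)), R).
Decompose map/2: map(nat, map(string, nat)) =?= E,  S =?= string.
Bind E := map(nat, map(string, nat)); substituting into the one remaining equation that mentions E gives: tup3(map(S, S), S2, map(unit, map(nat, map(string, nat)))) =?= tup3(T, tup3(R, int, map(R, nat)), R).
Bind S := string; substituting into the remaining equation gives: tup3(map(string, string), S2, map(unit, map(nat, map(string, nat)))) =?= tup3(T, tup3(R, int, map(R, nat)), R). Substituting into the earlier binding gives A := map(string, string).
Decompose tup3/3: map(string, string) =?= T,  S2 =?= tup3(R, int, map(R, nat)),  map(unit, map(nat, map(string, nat))) =?= R.
Bind T := map(string, string); no other remaining equation mentions T.
Bind S2 := tup3(R, int, map(R, nat)); no other remaining equation mentions S2.
Bind R := map(unit, map(nat, map(string, nat))). Substituting into the earlier bindings gives T2 := tup3(map(unit, map(nat, map(string, nat))), int, map(map(unit, map(nat, map(string, nat))), nat)), S2 := tup3(map(unit, map(nat, map(string, nat))), int, map(map(unit, map(nat, map(string, nat))), nat)).
MGU = { T3 ↦ string, A ↦ map(string, string), T2 ↦ tup3(map(unit, map(nat, map(string, nat))), int, map(map(unit, map(nat, map(string, nat))), nat)), E ↦ map(nat, map(string, nat)), S ↦ string, T ↦ map(string, string), S2 ↦ tup3(map(unit, map(nat, map(string, nat))), int, map(map(unit, map(nat, map(string, nat))), nat)), R ↦ map(unit, map(nat, map(string, nat))) }, so S2 ↦ tup3(map(unit, map(nat, map(string, nat))), int, map(map(unit, map(nat, map(string, nat))), nat)).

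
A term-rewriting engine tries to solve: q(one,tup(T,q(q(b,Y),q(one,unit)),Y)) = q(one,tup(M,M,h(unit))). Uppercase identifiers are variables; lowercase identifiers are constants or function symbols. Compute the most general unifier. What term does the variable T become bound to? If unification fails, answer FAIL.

q(q(b,h(unit)),q(one,unit))

Decompose q/2: one = one,  tup(T,q(q(b,Y),q(one,unit)),Y) = tup(M,M,h(unit)).
Delete trivial equation one = one.
Decompose tup/3: T = M,  q(q(b,Y),q(one,unit)) = M,  Y = h(unit).
Bind T := M; no other remaining equation mentions T.
Bind M := q(q(b,Y),q(one,unit)); no other remaining equation mentions M. Substituting into the earlier binding gives T := q(q(b,Y),q(one,unit)).
Bind Y := h(unit). Substituting into the earlier bindings gives T := q(q(b,h(unit)),q(one,unit)), M := q(q(b,h(unit)),q(one,unit)).
MGU = { T -> q(q(b,h(unit)),q(one,unit)), M -> q(q(b,h(unit)),q(one,unit)), Y -> h(unit) }, so T -> q(q(b,h(unit)),q(one,unit)).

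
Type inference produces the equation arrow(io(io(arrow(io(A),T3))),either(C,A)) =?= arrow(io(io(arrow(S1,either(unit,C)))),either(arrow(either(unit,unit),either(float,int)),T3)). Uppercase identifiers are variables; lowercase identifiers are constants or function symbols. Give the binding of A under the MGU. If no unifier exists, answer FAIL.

Decompose arrow/2: io(io(arrow(io(A),T3))) =?= io(io(arrow(S1,either(unit,C)))),  either(C,A) =?= either(arrow(either(unit,unit),either(float,int)),T3).
Decompose io/1: io(arrow(io(A),T3)) =?= io(arrow(S1,either(unit,C))).
Decompose io/1: arrow(io(A),T3) =?= arrow(S1,either(unit,C)).
Decompose arrow/2: io(A) =?= S1,  T3 =?= either(unit,C).
Bind S1 := io(A); no other remaining equation mentions S1.
Bind T3 := either(unit,C); substituting into the remaining equation gives: either(C,A) =?= either(arrow(either(unit,unit),either(float,int)),either(unit,C)).
Decompose either/2: C =?= arrow(either(unit,unit),either(float,int)),  A =?= either(unit,C).
Bind C := arrow(either(unit,unit),either(float,int)); substituting into the remaining equation gives: A =?= either(unit,arrow(either(unit,unit),either(float,int))). Substituting into the earlier binding gives T3 := either(unit,arrow(either(unit,unit),either(float,int))).
Bind A := either(unit,arrow(either(unit,unit),either(float,int))). Substituting into the earlier binding gives S1 := io(either(unit,arrow(either(unit,unit),either(float,int)))).
MGU = { S1 ↦ io(either(unit,arrow(either(unit,unit),either(float,int)))), T3 ↦ either(unit,arrow(either(unit,unit),either(float,int))), C ↦ arrow(either(unit,unit),either(float,int)), A ↦ either(unit,arrow(either(unit,unit),either(float,int))) }, so A ↦ either(unit,arrow(either(unit,unit),either(float,int))).

either(unit,arrow(either(unit,unit),either(float,int)))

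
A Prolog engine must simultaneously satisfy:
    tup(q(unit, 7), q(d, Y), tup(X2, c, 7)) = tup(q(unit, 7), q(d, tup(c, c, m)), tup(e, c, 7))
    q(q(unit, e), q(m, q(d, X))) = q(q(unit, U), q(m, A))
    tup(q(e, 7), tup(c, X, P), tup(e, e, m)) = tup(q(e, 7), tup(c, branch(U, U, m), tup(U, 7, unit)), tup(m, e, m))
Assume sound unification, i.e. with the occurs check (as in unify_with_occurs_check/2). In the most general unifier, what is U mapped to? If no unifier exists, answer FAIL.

FAIL

Decompose tup/3: q(unit, 7) = q(unit, 7),  q(d, Y) = q(d, tup(c, c, m)),  tup(X2, c, 7) = tup(e, c, 7).
Delete trivial equation q(unit, 7) = q(unit, 7).
Decompose q/2: d = d,  Y = tup(c, c, m).
Delete trivial equation d = d.
Bind Y := tup(c, c, m); no other remaining equation mentions Y.
Decompose tup/3: X2 = e,  c = c,  7 = 7.
Bind X2 := e; no other remaining equation mentions X2.
Delete trivial equation c = c.
Delete trivial equation 7 = 7.
Decompose q/2: q(unit, e) = q(unit, U),  q(m, q(d, X)) = q(m, A).
Decompose q/2: unit = unit,  e = U.
Delete trivial equation unit = unit.
Bind U := e; substituting into the one remaining equation that mentions U gives: tup(q(e, 7), tup(c, X, P), tup(e, e, m)) = tup(q(e, 7), tup(c, branch(e, e, m), tup(e, 7, unit)), tup(m, e, m)).
Decompose q/2: m = m,  q(d, X) = A.
Delete trivial equation m = m.
Bind A := q(d, X); no other remaining equation mentions A.
Decompose tup/3: q(e, 7) = q(e, 7),  tup(c, X, P) = tup(c, branch(e, e, m), tup(e, 7, unit)),  tup(e, e, m) = tup(m, e, m).
Delete trivial equation q(e, 7) = q(e, 7).
Decompose tup/3: c = c,  X = branch(e, e, m),  P = tup(e, 7, unit).
Delete trivial equation c = c.
Bind X := branch(e, e, m); no other remaining equation mentions X. Substituting into the earlier binding gives A := q(d, branch(e, e, m)).
Bind P := tup(e, 7, unit); no other remaining equation mentions P.
Decompose tup/3: e = m,  e = e,  m = m.
Clash: constants e and m differ; no unifier exists.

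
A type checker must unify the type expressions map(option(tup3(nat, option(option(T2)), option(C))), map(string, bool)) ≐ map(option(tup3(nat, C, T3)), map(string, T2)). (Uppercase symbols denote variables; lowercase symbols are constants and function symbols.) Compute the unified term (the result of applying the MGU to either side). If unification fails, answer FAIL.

map(option(tup3(nat, option(option(bool)), option(option(option(bool))))), map(string, bool))

Decompose map/2: option(tup3(nat, option(option(T2)), option(C))) ≐ option(tup3(nat, C, T3)),  map(string, bool) ≐ map(string, T2).
Decompose option/1: tup3(nat, option(option(T2)), option(C)) ≐ tup3(nat, C, T3).
Decompose tup3/3: nat ≐ nat,  option(option(T2)) ≐ C,  option(C) ≐ T3.
Delete trivial equation nat ≐ nat.
Bind C := option(option(T2)); substituting into the one remaining equation that mentions C gives: option(option(option(T2))) ≐ T3.
Bind T3 := option(option(option(T2))); no other remaining equation mentions T3.
Decompose map/2: string ≐ string,  bool ≐ T2.
Delete trivial equation string ≐ string.
Bind T2 := bool. Substituting into the earlier bindings gives C := option(option(bool)), T3 := option(option(option(bool))).
Applying the MGU to either side gives map(option(tup3(nat, option(option(bool)), option(option(option(bool))))), map(string, bool)).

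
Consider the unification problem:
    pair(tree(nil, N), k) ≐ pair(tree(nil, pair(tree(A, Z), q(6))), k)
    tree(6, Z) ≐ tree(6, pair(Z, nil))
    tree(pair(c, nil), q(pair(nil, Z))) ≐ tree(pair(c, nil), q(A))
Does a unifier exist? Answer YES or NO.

Decompose pair/2: tree(nil, N) ≐ tree(nil, pair(tree(A, Z), q(6))),  k ≐ k.
Decompose tree/2: nil ≐ nil,  N ≐ pair(tree(A, Z), q(6)).
Delete trivial equation nil ≐ nil.
Bind N := pair(tree(A, Z), q(6)); no other remaining equation mentions N.
Delete trivial equation k ≐ k.
Decompose tree/2: 6 ≐ 6,  Z ≐ pair(Z, nil).
Delete trivial equation 6 ≐ 6.
Occurs check fails: Z occurs in pair(Z, nil); the equation Z ≐ pair(Z, nil) has no finite solution.

NO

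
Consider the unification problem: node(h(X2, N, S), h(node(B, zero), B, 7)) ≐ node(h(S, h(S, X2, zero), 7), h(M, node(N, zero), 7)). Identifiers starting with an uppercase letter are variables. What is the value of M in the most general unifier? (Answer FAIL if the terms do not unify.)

node(node(h(7, 7, zero), zero), zero)

Decompose node/2: h(X2, N, S) ≐ h(S, h(S, X2, zero), 7),  h(node(B, zero), B, 7) ≐ h(M, node(N, zero), 7).
Decompose h/3: X2 ≐ S,  N ≐ h(S, X2, zero),  S ≐ 7.
Bind X2 := S; substituting into the one remaining equation that mentions X2 gives: N ≐ h(S, S, zero).
Bind N := h(S, S, zero); substituting into the one remaining equation that mentions N gives: h(node(B, zero), B, 7) ≐ h(M, node(h(S, S, zero), zero), 7).
Bind S := 7; substituting into the remaining equation gives: h(node(B, zero), B, 7) ≐ h(M, node(h(7, 7, zero), zero), 7). Substituting into the earlier bindings gives X2 := 7, N := h(7, 7, zero).
Decompose h/3: node(B, zero) ≐ M,  B ≐ node(h(7, 7, zero), zero),  7 ≐ 7.
Bind M := node(B, zero); no other remaining equation mentions M.
Bind B := node(h(7, 7, zero), zero); no other remaining equation mentions B. Substituting into the earlier binding gives M := node(node(h(7, 7, zero), zero), zero).
Delete trivial equation 7 ≐ 7.
MGU = { X2 ↦ 7, N ↦ h(7, 7, zero), S ↦ 7, M ↦ node(node(h(7, 7, zero), zero), zero), B ↦ node(h(7, 7, zero), zero) }, so M ↦ node(node(h(7, 7, zero), zero), zero).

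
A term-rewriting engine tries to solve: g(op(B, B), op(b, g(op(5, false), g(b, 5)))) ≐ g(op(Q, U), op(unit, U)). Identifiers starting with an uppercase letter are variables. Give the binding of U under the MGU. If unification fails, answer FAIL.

Decompose g/2: op(B, B) ≐ op(Q, U),  op(b, g(op(5, false), g(b, 5))) ≐ op(unit, U).
Decompose op/2: B ≐ Q,  B ≐ U.
Bind B := Q; substituting into the one remaining equation that mentions B gives: Q ≐ U.
Bind Q := U; no other remaining equation mentions Q. Substituting into the earlier binding gives B := U.
Decompose op/2: b ≐ unit,  g(op(5, false), g(b, 5)) ≐ U.
Clash: constants b and unit differ; no unifier exists.

FAIL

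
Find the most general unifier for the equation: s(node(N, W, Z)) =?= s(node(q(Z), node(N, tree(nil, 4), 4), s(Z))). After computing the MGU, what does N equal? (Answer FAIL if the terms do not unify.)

Decompose s/1: node(N, W, Z) =?= node(q(Z), node(N, tree(nil, 4), 4), s(Z)).
Decompose node/3: N =?= q(Z),  W =?= node(N, tree(nil, 4), 4),  Z =?= s(Z).
Bind N := q(Z); substituting into the one remaining equation that mentions N gives: W =?= node(q(Z), tree(nil, 4), 4).
Bind W := node(q(Z), tree(nil, 4), 4); no other remaining equation mentions W.
Occurs check fails: Z occurs in s(Z); the equation Z =?= s(Z) has no finite solution.

FAIL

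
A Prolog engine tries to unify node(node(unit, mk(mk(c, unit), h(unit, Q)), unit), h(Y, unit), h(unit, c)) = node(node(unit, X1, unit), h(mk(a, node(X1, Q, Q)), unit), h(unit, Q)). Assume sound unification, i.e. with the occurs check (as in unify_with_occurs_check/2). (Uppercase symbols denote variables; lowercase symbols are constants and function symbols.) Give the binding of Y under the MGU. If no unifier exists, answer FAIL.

mk(a, node(mk(mk(c, unit), h(unit, c)), c, c))

Decompose node/3: node(unit, mk(mk(c, unit), h(unit, Q)), unit) = node(unit, X1, unit),  h(Y, unit) = h(mk(a, node(X1, Q, Q)), unit),  h(unit, c) = h(unit, Q).
Decompose node/3: unit = unit,  mk(mk(c, unit), h(unit, Q)) = X1,  unit = unit.
Delete trivial equation unit = unit.
Bind X1 := mk(mk(c, unit), h(unit, Q)); substituting into the one remaining equation that mentions X1 gives: h(Y, unit) = h(mk(a, node(mk(mk(c, unit), h(unit, Q)), Q, Q)), unit).
Delete trivial equation unit = unit.
Decompose h/2: Y = mk(a, node(mk(mk(c, unit), h(unit, Q)), Q, Q)),  unit = unit.
Bind Y := mk(a, node(mk(mk(c, unit), h(unit, Q)), Q, Q)); no other remaining equation mentions Y.
Delete trivial equation unit = unit.
Decompose h/2: unit = unit,  c = Q.
Delete trivial equation unit = unit.
Bind Q := c. Substituting into the earlier bindings gives X1 := mk(mk(c, unit), h(unit, c)), Y := mk(a, node(mk(mk(c, unit), h(unit, c)), c, c)).
MGU = { X1 -> mk(mk(c, unit), h(unit, c)), Y -> mk(a, node(mk(mk(c, unit), h(unit, c)), c, c)), Q -> c }, so Y -> mk(a, node(mk(mk(c, unit), h(unit, c)), c, c)).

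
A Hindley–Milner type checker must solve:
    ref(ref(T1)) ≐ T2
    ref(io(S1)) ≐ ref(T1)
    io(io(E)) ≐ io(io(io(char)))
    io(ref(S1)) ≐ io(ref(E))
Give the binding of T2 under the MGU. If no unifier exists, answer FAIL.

Bind T2 := ref(ref(T1)); no other remaining equation mentions T2.
Decompose ref/1: io(S1) ≐ T1.
Bind T1 := io(S1); no other remaining equation mentions T1. Substituting into the earlier binding gives T2 := ref(ref(io(S1))).
Decompose io/1: io(E) ≐ io(io(char)).
Decompose io/1: E ≐ io(char).
Bind E := io(char); substituting into the remaining equation gives: io(ref(S1)) ≐ io(ref(io(char))).
Decompose io/1: ref(S1) ≐ ref(io(char)).
Decompose ref/1: S1 ≐ io(char).
Bind S1 := io(char). Substituting into the earlier bindings gives T2 := ref(ref(io(io(char)))), T1 := io(io(char)).
MGU = { T2 ↦ ref(ref(io(io(char)))), T1 ↦ io(io(char)), E ↦ io(char), S1 ↦ io(char) }, so T2 ↦ ref(ref(io(io(char)))).

ref(ref(io(io(char))))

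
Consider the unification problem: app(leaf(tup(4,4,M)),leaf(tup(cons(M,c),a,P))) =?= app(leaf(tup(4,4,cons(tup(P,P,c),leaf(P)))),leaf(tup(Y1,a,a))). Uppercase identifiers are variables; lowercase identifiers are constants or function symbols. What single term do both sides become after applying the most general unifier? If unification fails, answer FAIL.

Decompose app/2: leaf(tup(4,4,M)) =?= leaf(tup(4,4,cons(tup(P,P,c),leaf(P)))),  leaf(tup(cons(M,c),a,P)) =?= leaf(tup(Y1,a,a)).
Decompose leaf/1: tup(4,4,M) =?= tup(4,4,cons(tup(P,P,c),leaf(P))).
Decompose tup/3: 4 =?= 4,  4 =?= 4,  M =?= cons(tup(P,P,c),leaf(P)).
Delete trivial equation 4 =?= 4.
Delete trivial equation 4 =?= 4.
Bind M := cons(tup(P,P,c),leaf(P)); substituting into the remaining equation gives: leaf(tup(cons(cons(tup(P,P,c),leaf(P)),c),a,P)) =?= leaf(tup(Y1,a,a)).
Decompose leaf/1: tup(cons(cons(tup(P,P,c),leaf(P)),c),a,P) =?= tup(Y1,a,a).
Decompose tup/3: cons(cons(tup(P,P,c),leaf(P)),c) =?= Y1,  a =?= a,  P =?= a.
Bind Y1 := cons(cons(tup(P,P,c),leaf(P)),c); no other remaining equation mentions Y1.
Delete trivial equation a =?= a.
Bind P := a. Substituting into the earlier bindings gives M := cons(tup(a,a,c),leaf(a)), Y1 := cons(cons(tup(a,a,c),leaf(a)),c).
Applying the MGU to either side gives app(leaf(tup(4,4,cons(tup(a,a,c),leaf(a)))),leaf(tup(cons(cons(tup(a,a,c),leaf(a)),c),a,a))).

app(leaf(tup(4,4,cons(tup(a,a,c),leaf(a)))),leaf(tup(cons(cons(tup(a,a,c),leaf(a)),c),a,a)))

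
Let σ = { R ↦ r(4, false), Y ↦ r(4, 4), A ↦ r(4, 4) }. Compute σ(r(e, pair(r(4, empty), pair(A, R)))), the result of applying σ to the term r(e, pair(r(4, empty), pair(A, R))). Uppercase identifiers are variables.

r(e, pair(r(4, empty), pair(r(4, 4), r(4, false))))

Replace each occurrence of R with r(4, false).
Replace each occurrence of A with r(4, 4).
Result: r(e, pair(r(4, empty), pair(r(4, 4), r(4, false)))).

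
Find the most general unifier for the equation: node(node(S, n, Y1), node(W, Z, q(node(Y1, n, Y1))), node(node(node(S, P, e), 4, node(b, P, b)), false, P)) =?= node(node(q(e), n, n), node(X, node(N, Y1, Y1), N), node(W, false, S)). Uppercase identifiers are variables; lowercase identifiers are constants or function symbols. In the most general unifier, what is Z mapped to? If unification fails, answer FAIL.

node(q(node(n, n, n)), n, n)

Decompose node/3: node(S, n, Y1) =?= node(q(e), n, n),  node(W, Z, q(node(Y1, n, Y1))) =?= node(X, node(N, Y1, Y1), N),  node(node(node(S, P, e), 4, node(b, P, b)), false, P) =?= node(W, false, S).
Decompose node/3: S =?= q(e),  n =?= n,  Y1 =?= n.
Bind S := q(e); substituting into the one remaining equation that mentions S gives: node(node(node(q(e), P, e), 4, node(b, P, b)), false, P) =?= node(W, false, q(e)).
Delete trivial equation n =?= n.
Bind Y1 := n; substituting into the one remaining equation that mentions Y1 gives: node(W, Z, q(node(n, n, n))) =?= node(X, node(N, n, n), N).
Decompose node/3: W =?= X,  Z =?= node(N, n, n),  q(node(n, n, n)) =?= N.
Bind W := X; substituting into the one remaining equation that mentions W gives: node(node(node(q(e), P, e), 4, node(b, P, b)), false, P) =?= node(X, false, q(e)).
Bind Z := node(N, n, n); no other remaining equation mentions Z.
Bind N := q(node(n, n, n)); no other remaining equation mentions N. Substituting into the earlier binding gives Z := node(q(node(n, n, n)), n, n).
Decompose node/3: node(node(q(e), P, e), 4, node(b, P, b)) =?= X,  false =?= false,  P =?= q(e).
Bind X := node(node(q(e), P, e), 4, node(b, P, b)); no other remaining equation mentions X. Substituting into the earlier binding gives W := node(node(q(e), P, e), 4, node(b, P, b)).
Delete trivial equation false =?= false.
Bind P := q(e). Substituting into the earlier bindings gives W := node(node(q(e), q(e), e), 4, node(b, q(e), b)), X := node(node(q(e), q(e), e), 4, node(b, q(e), b)).
MGU = { S ↦ q(e), Y1 ↦ n, W ↦ node(node(q(e), q(e), e), 4, node(b, q(e), b)), Z ↦ node(q(node(n, n, n)), n, n), N ↦ q(node(n, n, n)), X ↦ node(node(q(e), q(e), e), 4, node(b, q(e), b)), P ↦ q(e) }, so Z ↦ node(q(node(n, n, n)), n, n).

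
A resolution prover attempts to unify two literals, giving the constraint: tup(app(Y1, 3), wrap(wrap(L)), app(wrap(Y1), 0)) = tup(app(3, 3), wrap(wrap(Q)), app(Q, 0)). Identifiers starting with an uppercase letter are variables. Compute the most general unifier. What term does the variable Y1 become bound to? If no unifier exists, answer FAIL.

3

Decompose tup/3: app(Y1, 3) = app(3, 3),  wrap(wrap(L)) = wrap(wrap(Q)),  app(wrap(Y1), 0) = app(Q, 0).
Decompose app/2: Y1 = 3,  3 = 3.
Bind Y1 := 3; substituting into the one remaining equation that mentions Y1 gives: app(wrap(3), 0) = app(Q, 0).
Delete trivial equation 3 = 3.
Decompose wrap/1: wrap(L) = wrap(Q).
Decompose wrap/1: L = Q.
Bind L := Q; no other remaining equation mentions L.
Decompose app/2: wrap(3) = Q,  0 = 0.
Bind Q := wrap(3); no other remaining equation mentions Q. Substituting into the earlier binding gives L := wrap(3).
Delete trivial equation 0 = 0.
MGU = { Y1 -> 3, L -> wrap(3), Q -> wrap(3) }, so Y1 -> 3.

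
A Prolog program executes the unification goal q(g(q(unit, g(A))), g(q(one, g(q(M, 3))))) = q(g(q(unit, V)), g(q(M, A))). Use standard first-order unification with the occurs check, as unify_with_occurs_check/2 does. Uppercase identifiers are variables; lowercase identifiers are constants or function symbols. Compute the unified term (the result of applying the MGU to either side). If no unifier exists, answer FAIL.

Decompose q/2: g(q(unit, g(A))) = g(q(unit, V)),  g(q(one, g(q(M, 3)))) = g(q(M, A)).
Decompose g/1: q(unit, g(A)) = q(unit, V).
Decompose q/2: unit = unit,  g(A) = V.
Delete trivial equation unit = unit.
Bind V := g(A); no other remaining equation mentions V.
Decompose g/1: q(one, g(q(M, 3))) = q(M, A).
Decompose q/2: one = M,  g(q(M, 3)) = A.
Bind M := one; substituting into the remaining equation gives: g(q(one, 3)) = A.
Bind A := g(q(one, 3)). Substituting into the earlier binding gives V := g(g(q(one, 3))).
Applying the MGU to either side gives q(g(q(unit, g(g(q(one, 3))))), g(q(one, g(q(one, 3))))).

q(g(q(unit, g(g(q(one, 3))))), g(q(one, g(q(one, 3)))))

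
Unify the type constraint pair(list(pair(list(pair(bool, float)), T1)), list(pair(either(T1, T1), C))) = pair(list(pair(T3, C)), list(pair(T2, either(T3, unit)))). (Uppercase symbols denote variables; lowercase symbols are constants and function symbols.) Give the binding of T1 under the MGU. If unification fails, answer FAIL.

either(list(pair(bool, float)), unit)

Decompose pair/2: list(pair(list(pair(bool, float)), T1)) = list(pair(T3, C)),  list(pair(either(T1, T1), C)) = list(pair(T2, either(T3, unit))).
Decompose list/1: pair(list(pair(bool, float)), T1) = pair(T3, C).
Decompose pair/2: list(pair(bool, float)) = T3,  T1 = C.
Bind T3 := list(pair(bool, float)); substituting into the one remaining equation that mentions T3 gives: list(pair(either(T1, T1), C)) = list(pair(T2, either(list(pair(bool, float)), unit))).
Bind T1 := C; substituting into the remaining equation gives: list(pair(either(C, C), C)) = list(pair(T2, either(list(pair(bool, float)), unit))).
Decompose list/1: pair(either(C, C), C) = pair(T2, either(list(pair(bool, float)), unit)).
Decompose pair/2: either(C, C) = T2,  C = either(list(pair(bool, float)), unit).
Bind T2 := either(C, C); no other remaining equation mentions T2.
Bind C := either(list(pair(bool, float)), unit). Substituting into the earlier bindings gives T1 := either(list(pair(bool, float)), unit), T2 := either(either(list(pair(bool, float)), unit), either(list(pair(bool, float)), unit)).
MGU = { T3 := list(pair(bool, float)), T1 := either(list(pair(bool, float)), unit), T2 := either(either(list(pair(bool, float)), unit), either(list(pair(bool, float)), unit)), C := either(list(pair(bool, float)), unit) }, so T1 := either(list(pair(bool, float)), unit).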